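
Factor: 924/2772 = 1/3 = 3^ (-1)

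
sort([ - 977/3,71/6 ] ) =[ - 977/3,71/6 ] 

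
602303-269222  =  333081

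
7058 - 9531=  -2473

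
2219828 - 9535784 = -7315956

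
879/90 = 9 + 23/30=   9.77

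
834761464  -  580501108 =254260356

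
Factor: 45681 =3^1 * 15227^1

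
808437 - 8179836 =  - 7371399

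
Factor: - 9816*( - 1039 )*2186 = 22294629264=2^4*3^1 * 409^1*1039^1*1093^1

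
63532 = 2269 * 28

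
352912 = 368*959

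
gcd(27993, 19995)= 3999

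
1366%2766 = 1366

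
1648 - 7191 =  - 5543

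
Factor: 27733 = 27733^1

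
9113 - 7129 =1984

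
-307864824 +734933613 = 427068789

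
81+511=592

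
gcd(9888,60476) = 4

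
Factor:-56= - 2^3 * 7^1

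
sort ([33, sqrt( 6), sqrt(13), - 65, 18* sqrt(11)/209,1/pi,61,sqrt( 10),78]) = [  -  65, 18*sqrt(11 ) /209 , 1/pi, sqrt (6 ), sqrt (10),  sqrt(13 ),  33 , 61, 78 ] 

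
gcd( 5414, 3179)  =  1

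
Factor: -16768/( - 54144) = 131/423 = 3^( - 2) * 47^ (-1 )*131^1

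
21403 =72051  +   - 50648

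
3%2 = 1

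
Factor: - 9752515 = - 5^1*107^1 * 18229^1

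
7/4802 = 1/686 = 0.00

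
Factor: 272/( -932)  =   - 2^2*17^1*233^( - 1) = - 68/233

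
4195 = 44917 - 40722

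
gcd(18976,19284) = 4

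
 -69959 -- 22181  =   - 47778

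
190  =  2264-2074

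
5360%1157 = 732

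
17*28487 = 484279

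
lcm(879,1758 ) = 1758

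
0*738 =0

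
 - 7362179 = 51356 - 7413535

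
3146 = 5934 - 2788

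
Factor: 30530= 2^1  *5^1 * 43^1*71^1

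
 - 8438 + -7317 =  - 15755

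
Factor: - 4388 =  - 2^2*1097^1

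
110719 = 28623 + 82096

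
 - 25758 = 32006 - 57764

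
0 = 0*56493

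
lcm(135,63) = 945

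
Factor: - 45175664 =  - 2^4*17^1*307^1*541^1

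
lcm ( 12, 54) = 108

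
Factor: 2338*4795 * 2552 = 28609731920 = 2^4*5^1*7^2 * 11^1 *29^1 * 137^1*167^1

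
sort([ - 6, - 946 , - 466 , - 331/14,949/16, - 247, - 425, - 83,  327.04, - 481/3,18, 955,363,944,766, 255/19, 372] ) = [ - 946 , - 466, - 425, - 247, - 481/3, - 83, - 331/14, - 6, 255/19,18  ,  949/16,327.04, 363,372 , 766, 944, 955 ]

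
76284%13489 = 8839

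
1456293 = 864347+591946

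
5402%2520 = 362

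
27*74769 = 2018763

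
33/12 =11/4 = 2.75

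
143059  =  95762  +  47297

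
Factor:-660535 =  - 5^1*17^1*19^1*409^1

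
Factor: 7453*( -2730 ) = - 2^1 *3^1*5^1*7^1* 13^1*29^1*257^1=-  20346690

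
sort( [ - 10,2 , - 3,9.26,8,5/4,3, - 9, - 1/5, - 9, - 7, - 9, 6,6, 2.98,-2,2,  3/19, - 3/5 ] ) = [ - 10, - 9, - 9,  -  9, - 7,  -  3,- 2, - 3/5,- 1/5,3/19,5/4,2,2,2.98 , 3,6,6, 8 , 9.26] 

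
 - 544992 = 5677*( - 96)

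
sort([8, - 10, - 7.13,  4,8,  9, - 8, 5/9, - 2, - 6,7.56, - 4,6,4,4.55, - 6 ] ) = [-10, - 8, - 7.13,  -  6, - 6, - 4, - 2,5/9  ,  4, 4,4.55, 6,7.56,8,8, 9 ] 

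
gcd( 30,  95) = 5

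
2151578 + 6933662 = 9085240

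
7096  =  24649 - 17553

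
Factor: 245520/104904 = 110/47 = 2^1 * 5^1*11^1*  47^(-1)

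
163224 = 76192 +87032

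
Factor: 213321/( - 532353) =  - 337/841=-29^ ( - 2)*337^1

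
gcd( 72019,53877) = 1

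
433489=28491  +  404998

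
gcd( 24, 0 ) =24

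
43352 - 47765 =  - 4413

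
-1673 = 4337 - 6010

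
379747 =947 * 401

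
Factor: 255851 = 255851^1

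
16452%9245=7207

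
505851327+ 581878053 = 1087729380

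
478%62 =44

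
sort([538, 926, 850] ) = [538, 850, 926 ]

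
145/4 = 145/4 = 36.25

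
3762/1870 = 2+1/85  =  2.01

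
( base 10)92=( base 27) 3B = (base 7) 161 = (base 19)4G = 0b1011100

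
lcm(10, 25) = 50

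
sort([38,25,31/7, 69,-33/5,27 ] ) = [-33/5,31/7,25 , 27, 38 , 69] 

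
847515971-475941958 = 371574013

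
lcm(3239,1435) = 113365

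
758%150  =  8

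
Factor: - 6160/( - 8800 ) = 2^( - 1)*5^(-1 )*7^1 = 7/10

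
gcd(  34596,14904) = 36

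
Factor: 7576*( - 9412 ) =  - 71305312 =- 2^5*13^1*181^1* 947^1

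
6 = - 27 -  - 33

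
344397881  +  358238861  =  702636742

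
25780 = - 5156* ( - 5) 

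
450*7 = 3150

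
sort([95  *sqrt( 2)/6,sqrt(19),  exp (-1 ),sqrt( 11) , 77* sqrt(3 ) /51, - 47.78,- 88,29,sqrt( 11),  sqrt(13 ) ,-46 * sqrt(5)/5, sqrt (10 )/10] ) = [-88, - 47.78,-46 * sqrt(5)/5, sqrt ( 10)/10,exp (-1), 77*sqrt( 3)/51,sqrt(11 ), sqrt ( 11 ),sqrt(13),sqrt(19),95 * sqrt(2) /6, 29] 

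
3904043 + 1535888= 5439931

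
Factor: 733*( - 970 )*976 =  - 2^5* 5^1*61^1*97^1*733^1 =-693945760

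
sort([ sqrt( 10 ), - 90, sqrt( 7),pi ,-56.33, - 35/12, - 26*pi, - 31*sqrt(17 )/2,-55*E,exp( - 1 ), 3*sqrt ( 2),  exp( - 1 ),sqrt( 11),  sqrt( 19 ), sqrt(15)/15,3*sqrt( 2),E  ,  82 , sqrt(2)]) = [-55*E, - 90, - 26*pi, - 31* sqrt( 17)/2, - 56.33, - 35/12,sqrt( 15) /15, exp(-1), exp( - 1),  sqrt( 2 ),  sqrt( 7 ) , E, pi,sqrt( 10),  sqrt( 11), 3*sqrt (2),3*sqrt( 2)  ,  sqrt(19 ),  82]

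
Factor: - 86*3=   -  2^1  *  3^1*43^1 = -258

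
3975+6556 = 10531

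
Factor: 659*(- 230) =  - 2^1*5^1*23^1*659^1 = - 151570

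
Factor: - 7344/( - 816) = 9 = 3^2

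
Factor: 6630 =2^1 * 3^1*5^1*13^1*17^1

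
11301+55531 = 66832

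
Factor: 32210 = 2^1*5^1*3221^1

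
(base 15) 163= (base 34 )9c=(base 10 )318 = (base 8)476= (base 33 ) 9l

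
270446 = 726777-456331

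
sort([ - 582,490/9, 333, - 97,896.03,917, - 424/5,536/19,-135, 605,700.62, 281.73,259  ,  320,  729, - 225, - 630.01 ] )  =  [ - 630.01, - 582,-225, - 135, - 97, - 424/5,536/19 , 490/9, 259,281.73,320,333,605, 700.62, 729,896.03, 917]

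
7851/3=2617 = 2617.00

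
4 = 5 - 1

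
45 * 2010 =90450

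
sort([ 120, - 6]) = [-6,  120 ]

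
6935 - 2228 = 4707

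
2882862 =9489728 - 6606866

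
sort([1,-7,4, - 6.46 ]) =[ - 7, - 6.46, 1, 4]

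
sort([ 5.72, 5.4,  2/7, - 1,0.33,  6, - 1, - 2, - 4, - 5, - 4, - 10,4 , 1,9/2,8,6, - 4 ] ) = [ - 10, - 5,-4, - 4, - 4,- 2, - 1, -1,2/7,0.33,1,4, 9/2, 5.4,5.72,6,6,8 ] 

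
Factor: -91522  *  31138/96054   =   - 2^1*3^( - 1) * 7^( - 1) * 67^1*683^1 *2287^(- 1)*15569^1= - 1424906018/48027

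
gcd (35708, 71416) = 35708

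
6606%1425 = 906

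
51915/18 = 2884 + 1/6 = 2884.17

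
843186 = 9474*89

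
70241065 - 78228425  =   - 7987360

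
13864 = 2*6932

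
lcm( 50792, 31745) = 253960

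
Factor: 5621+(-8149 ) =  - 2^5*79^1 = - 2528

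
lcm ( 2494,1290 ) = 37410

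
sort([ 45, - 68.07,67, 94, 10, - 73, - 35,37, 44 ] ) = [ - 73, - 68.07,  -  35, 10, 37,44, 45, 67, 94]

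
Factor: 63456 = 2^5 * 3^1*661^1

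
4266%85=16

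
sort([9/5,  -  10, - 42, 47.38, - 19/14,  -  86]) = [-86, - 42,  -  10,-19/14, 9/5, 47.38]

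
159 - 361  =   - 202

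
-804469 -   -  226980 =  - 577489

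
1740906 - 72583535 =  - 70842629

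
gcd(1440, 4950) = 90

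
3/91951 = 3/91951 = 0.00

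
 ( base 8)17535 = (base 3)102000101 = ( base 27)B0A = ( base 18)16E1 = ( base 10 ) 8029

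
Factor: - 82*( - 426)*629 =2^2*3^1*17^1*37^1*41^1*71^1 = 21972228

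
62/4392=31/2196 =0.01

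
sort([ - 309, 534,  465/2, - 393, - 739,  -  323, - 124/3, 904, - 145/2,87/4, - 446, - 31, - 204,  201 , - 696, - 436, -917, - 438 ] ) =[ - 917, - 739,-696, - 446, - 438,-436,-393, - 323, - 309, - 204,  -  145/2 , - 124/3 ,  -  31, 87/4, 201, 465/2, 534, 904 ]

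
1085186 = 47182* 23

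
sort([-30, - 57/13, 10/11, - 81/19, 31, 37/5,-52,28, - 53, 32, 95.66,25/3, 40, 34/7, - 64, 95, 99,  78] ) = [ - 64,  -  53, - 52, - 30,-57/13, - 81/19,10/11, 34/7,37/5, 25/3,28,31, 32,  40, 78,  95,95.66,99]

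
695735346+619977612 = 1315712958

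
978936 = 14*69924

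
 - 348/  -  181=348/181 = 1.92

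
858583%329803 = 198977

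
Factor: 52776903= 3^1*17592301^1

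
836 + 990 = 1826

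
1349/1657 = 1349/1657 = 0.81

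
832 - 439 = 393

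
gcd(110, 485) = 5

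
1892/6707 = 1892/6707 = 0.28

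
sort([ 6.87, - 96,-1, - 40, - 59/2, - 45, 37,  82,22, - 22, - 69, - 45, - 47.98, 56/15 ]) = [ - 96, - 69,- 47.98,-45 , - 45, - 40 ,-59/2, - 22, - 1, 56/15 , 6.87,22,37, 82 ] 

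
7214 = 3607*2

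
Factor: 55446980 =2^2 * 5^1*101^1*27449^1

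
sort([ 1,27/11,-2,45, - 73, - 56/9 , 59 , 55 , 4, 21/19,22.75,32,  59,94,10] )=[ - 73, - 56/9,-2,1,21/19,27/11,4,10,22.75,32 , 45,55, 59,59,  94]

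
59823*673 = 40260879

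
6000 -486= 5514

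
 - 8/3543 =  -8/3543 = - 0.00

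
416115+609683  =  1025798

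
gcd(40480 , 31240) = 440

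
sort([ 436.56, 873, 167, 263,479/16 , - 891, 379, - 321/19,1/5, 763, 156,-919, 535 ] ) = [  -  919, - 891, - 321/19,1/5,479/16,156,167, 263, 379, 436.56, 535,763,873 ] 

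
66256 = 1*66256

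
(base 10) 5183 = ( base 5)131213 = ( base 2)1010000111111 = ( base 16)143f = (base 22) afd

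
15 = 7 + 8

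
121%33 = 22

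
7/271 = 7/271 = 0.03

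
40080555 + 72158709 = 112239264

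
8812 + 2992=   11804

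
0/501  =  0  =  0.00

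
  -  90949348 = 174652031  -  265601379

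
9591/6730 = 9591/6730 = 1.43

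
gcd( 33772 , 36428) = 4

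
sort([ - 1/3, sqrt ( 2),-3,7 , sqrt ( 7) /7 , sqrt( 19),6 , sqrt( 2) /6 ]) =[ - 3, - 1/3,sqrt(2)/6,sqrt( 7 )/7,  sqrt(2),  sqrt( 19),6,7 ] 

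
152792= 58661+94131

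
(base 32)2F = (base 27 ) 2P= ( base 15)54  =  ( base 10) 79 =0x4f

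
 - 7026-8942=-15968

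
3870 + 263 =4133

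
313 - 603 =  - 290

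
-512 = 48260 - 48772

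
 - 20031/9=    - 6677/3 = -  2225.67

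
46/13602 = 23/6801 = 0.00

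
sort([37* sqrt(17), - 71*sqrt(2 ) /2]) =[ - 71*sqrt(2)/2, 37*sqrt( 17)]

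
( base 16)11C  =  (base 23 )C8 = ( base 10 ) 284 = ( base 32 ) 8s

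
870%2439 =870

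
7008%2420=2168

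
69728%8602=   912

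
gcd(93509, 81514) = 1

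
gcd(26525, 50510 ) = 5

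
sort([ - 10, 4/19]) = [ - 10,4/19]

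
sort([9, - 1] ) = [ - 1,9] 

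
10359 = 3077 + 7282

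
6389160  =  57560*111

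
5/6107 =5/6107 = 0.00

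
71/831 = 71/831= 0.09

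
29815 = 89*335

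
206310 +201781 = 408091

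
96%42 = 12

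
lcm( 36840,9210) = 36840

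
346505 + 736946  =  1083451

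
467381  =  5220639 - 4753258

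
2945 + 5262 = 8207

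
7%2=1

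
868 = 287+581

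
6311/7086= 6311/7086 =0.89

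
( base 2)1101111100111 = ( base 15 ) 21b3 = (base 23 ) dbd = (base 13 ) 3336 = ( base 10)7143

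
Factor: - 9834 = -2^1 * 3^1*11^1 * 149^1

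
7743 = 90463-82720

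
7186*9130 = 65608180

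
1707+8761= 10468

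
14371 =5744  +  8627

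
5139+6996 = 12135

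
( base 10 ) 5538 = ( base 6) 41350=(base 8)12642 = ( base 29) 6gs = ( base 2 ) 1010110100010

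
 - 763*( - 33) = 25179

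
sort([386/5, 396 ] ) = [386/5, 396 ] 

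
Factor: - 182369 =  - 11^1 * 59^1*281^1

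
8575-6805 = 1770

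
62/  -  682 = - 1 + 10/11= -  0.09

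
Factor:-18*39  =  -702= - 2^1*3^3*13^1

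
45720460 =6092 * 7505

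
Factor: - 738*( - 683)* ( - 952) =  - 479859408 = - 2^4  *  3^2*7^1*17^1 * 41^1 * 683^1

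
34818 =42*829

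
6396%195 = 156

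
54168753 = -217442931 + 271611684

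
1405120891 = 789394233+615726658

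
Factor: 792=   2^3*3^2*11^1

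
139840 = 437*320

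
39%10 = 9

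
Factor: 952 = 2^3* 7^1*17^1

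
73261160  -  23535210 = 49725950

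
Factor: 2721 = 3^1*907^1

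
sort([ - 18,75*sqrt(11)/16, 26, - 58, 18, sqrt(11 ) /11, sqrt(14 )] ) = [-58, - 18 , sqrt( 11)/11,  sqrt( 14 ),75*sqrt(11 )/16,18 , 26]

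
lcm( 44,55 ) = 220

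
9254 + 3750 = 13004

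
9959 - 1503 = 8456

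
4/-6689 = -1 + 6685/6689 = - 0.00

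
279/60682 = 279/60682 = 0.00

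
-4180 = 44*( - 95) 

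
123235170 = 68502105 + 54733065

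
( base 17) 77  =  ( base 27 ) 4i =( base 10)126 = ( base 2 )1111110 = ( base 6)330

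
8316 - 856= 7460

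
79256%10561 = 5329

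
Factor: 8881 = 83^1*107^1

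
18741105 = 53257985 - 34516880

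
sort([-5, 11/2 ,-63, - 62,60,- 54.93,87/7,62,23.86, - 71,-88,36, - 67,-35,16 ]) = [ - 88, -71, - 67,-63, - 62, - 54.93 , - 35, - 5,11/2,  87/7,16,23.86,36,60, 62 ] 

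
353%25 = 3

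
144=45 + 99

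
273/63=13/3 = 4.33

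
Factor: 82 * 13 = 2^1*13^1  *41^1=1066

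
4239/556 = 7 + 347/556 = 7.62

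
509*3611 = 1837999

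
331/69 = 331/69 = 4.80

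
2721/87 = 31 + 8/29 =31.28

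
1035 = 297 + 738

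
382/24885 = 382/24885 = 0.02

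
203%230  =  203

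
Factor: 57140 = 2^2*5^1*2857^1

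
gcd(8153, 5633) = 1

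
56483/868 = 8069/124 = 65.07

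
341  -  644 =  - 303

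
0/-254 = 0/1   =  -0.00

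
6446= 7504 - 1058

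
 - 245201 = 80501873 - 80747074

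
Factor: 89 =89^1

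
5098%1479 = 661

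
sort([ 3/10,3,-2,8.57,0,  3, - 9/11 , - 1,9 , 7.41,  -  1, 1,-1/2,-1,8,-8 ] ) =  [ - 8,-2,- 1 , - 1,-1, - 9/11, - 1/2,0,  3/10, 1, 3, 3,7.41, 8,8.57, 9]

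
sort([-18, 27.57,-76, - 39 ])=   [-76, - 39 , - 18,27.57] 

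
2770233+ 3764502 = 6534735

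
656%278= 100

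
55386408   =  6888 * 8041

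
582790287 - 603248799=  -  20458512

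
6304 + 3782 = 10086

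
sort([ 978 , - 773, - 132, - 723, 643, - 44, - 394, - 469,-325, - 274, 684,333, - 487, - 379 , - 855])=[-855, - 773, -723,  -  487,-469, - 394,  -  379,-325, - 274,  -  132, - 44, 333,643,684, 978]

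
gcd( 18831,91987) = 1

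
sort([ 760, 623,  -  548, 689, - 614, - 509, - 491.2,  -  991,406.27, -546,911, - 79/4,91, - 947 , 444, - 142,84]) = [ - 991,-947 ,-614, - 548, - 546, - 509, - 491.2,- 142, - 79/4, 84, 91, 406.27, 444 , 623, 689,760, 911 ] 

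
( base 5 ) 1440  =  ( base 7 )500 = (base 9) 302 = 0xF5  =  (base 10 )245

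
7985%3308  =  1369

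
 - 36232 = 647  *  ( - 56)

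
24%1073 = 24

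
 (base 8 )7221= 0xe91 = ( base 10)3729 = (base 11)2890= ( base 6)25133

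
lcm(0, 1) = 0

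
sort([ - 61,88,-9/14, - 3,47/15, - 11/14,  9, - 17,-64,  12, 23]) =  [ - 64,  -  61,-17, - 3, - 11/14, - 9/14, 47/15, 9, 12, 23, 88 ] 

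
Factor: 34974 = 2^1 *3^2*29^1*67^1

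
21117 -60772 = -39655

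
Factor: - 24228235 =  - 5^1 * 4845647^1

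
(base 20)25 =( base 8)55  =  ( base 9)50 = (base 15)30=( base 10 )45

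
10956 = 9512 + 1444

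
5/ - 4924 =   -  1 + 4919/4924 = -  0.00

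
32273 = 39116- 6843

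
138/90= 23/15 = 1.53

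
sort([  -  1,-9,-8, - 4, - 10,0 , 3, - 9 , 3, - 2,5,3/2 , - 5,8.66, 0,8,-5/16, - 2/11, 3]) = [ - 10, - 9,-9 , - 8 , - 5, - 4, - 2 , - 1,-5/16, - 2/11,  0, 0,3/2 , 3 , 3, 3, 5, 8,8.66 ] 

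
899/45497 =899/45497 = 0.02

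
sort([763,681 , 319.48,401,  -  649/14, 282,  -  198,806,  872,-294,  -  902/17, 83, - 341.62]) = [ - 341.62, - 294,  -  198  ,-902/17, - 649/14, 83, 282,319.48,401 , 681, 763,806,872]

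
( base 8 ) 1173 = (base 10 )635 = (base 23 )14E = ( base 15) 2C5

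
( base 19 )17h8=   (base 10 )9717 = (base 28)CB1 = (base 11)7334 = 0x25F5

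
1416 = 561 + 855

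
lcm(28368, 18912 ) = 56736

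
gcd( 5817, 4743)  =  3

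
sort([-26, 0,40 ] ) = [  -  26,  0, 40 ] 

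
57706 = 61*946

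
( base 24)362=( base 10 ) 1874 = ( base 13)B12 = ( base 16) 752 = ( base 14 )97C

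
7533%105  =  78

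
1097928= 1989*552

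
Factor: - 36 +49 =13^1  =  13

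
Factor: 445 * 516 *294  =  2^3*3^2*5^1*7^2*43^1*89^1 = 67508280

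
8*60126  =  481008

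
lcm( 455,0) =0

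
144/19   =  7 + 11/19  =  7.58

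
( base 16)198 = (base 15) 1c3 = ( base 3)120010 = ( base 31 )d5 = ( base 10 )408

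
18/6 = 3 = 3.00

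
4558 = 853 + 3705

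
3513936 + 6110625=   9624561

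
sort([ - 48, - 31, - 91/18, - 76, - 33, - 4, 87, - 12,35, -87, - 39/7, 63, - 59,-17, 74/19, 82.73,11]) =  [ - 87,-76,  -  59, - 48, -33, - 31,-17, - 12, - 39/7, - 91/18 , - 4 , 74/19,11, 35, 63, 82.73,87 ] 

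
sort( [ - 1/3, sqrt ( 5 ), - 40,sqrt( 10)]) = [ - 40, - 1/3,sqrt (5 ),sqrt( 10)]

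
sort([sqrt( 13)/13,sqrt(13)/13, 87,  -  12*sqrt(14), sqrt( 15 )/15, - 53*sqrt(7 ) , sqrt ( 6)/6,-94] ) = [ - 53*sqrt(7), - 94,-12* sqrt( 14), sqrt( 15) /15,sqrt( 13 ) /13,sqrt( 13)/13,  sqrt(6 )/6, 87 ]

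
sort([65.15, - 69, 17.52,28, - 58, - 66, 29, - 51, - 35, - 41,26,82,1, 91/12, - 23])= [ - 69, - 66, - 58, - 51, - 41,  -  35, -23, 1,91/12,17.52,26,28,29,65.15 , 82]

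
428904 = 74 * 5796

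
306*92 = 28152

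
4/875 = 4/875 = 0.00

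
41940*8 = 335520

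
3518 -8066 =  - 4548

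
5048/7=721 + 1/7 = 721.14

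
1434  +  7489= 8923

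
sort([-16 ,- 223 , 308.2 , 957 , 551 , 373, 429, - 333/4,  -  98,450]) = [ - 223, - 98,-333/4, - 16,308.2,373, 429, 450 , 551, 957 ] 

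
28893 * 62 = 1791366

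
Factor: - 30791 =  - 41^1 * 751^1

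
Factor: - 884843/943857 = -3^( - 2) * 17^(-1 )*31^(-1 )*199^( - 1)*431^1*2053^1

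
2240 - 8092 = -5852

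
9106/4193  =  2 + 720/4193 = 2.17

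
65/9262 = 65/9262 =0.01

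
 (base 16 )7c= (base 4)1330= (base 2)1111100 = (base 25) 4o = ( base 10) 124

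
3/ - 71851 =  - 1 + 71848/71851 = -  0.00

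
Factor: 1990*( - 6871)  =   - 2^1 * 5^1*199^1* 6871^1 =-13673290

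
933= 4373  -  3440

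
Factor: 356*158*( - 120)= - 6749760 = - 2^6*3^1*5^1*79^1*89^1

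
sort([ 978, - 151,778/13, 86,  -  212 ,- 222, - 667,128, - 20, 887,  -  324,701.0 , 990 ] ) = [  -  667, - 324, - 222, - 212, - 151, - 20, 778/13,86, 128,701.0,887, 978, 990 ] 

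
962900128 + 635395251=1598295379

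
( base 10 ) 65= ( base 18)3B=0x41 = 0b1000001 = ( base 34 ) 1v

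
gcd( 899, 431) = 1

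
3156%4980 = 3156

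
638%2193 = 638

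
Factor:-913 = -11^1*83^1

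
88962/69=1289 + 7/23 = 1289.30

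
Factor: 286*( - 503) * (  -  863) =124149454 = 2^1*11^1 * 13^1*503^1*863^1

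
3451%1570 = 311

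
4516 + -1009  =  3507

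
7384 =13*568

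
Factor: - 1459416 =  - 2^3*3^1 *7^2 * 17^1*73^1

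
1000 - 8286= -7286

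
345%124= 97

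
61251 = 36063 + 25188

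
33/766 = 33/766 = 0.04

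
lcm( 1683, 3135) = 159885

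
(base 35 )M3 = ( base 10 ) 773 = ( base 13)476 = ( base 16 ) 305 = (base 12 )545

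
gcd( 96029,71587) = 1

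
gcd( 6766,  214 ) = 2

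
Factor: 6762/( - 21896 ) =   -  2^( - 2 )*3^1 * 7^1*17^(  -  1) = -21/68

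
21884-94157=  -  72273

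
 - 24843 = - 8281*3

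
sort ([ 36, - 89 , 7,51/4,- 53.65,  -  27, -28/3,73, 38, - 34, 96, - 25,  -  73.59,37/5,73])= [ - 89, -73.59, - 53.65,- 34, - 27,  -  25, - 28/3,7, 37/5,51/4, 36, 38,73, 73,96]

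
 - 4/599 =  - 1+ 595/599 = - 0.01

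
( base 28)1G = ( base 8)54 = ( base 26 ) 1I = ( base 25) 1j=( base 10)44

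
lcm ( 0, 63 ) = 0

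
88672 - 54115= 34557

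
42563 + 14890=57453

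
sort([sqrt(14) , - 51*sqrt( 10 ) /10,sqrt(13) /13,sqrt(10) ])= [ - 51*sqrt(10) /10, sqrt(13)/13, sqrt( 10),sqrt(14) ]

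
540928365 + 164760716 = 705689081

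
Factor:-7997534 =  - 2^1*193^1*20719^1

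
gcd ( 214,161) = 1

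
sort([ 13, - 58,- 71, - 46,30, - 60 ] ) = [  -  71, - 60, - 58, - 46,13,30]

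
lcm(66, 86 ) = 2838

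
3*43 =129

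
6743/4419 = 6743/4419 = 1.53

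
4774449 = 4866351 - 91902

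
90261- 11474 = 78787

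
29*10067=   291943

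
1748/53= 1748/53= 32.98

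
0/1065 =0 =0.00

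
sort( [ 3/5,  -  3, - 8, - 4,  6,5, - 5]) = [ - 8, - 5, - 4,-3,  3/5, 5,6 ]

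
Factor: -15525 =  - 3^3*5^2*23^1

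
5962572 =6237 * 956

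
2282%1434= 848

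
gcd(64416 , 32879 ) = 671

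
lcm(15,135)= 135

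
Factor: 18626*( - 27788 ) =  - 2^3*67^1*139^1 *6947^1 = - 517579288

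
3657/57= 64+3/19 =64.16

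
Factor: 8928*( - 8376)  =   - 2^8*3^3*31^1*349^1 = - 74780928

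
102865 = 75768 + 27097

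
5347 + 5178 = 10525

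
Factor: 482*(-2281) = - 2^1 * 241^1 * 2281^1 = -  1099442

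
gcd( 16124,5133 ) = 29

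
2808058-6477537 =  - 3669479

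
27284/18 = 13642/9 = 1515.78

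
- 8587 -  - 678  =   - 7909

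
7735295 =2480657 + 5254638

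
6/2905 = 6/2905 = 0.00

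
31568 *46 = 1452128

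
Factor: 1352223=3^2 * 150247^1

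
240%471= 240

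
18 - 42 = -24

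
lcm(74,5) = 370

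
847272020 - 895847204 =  - 48575184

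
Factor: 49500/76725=20/31 = 2^2 * 5^1 * 31^(-1 )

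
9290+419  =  9709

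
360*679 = 244440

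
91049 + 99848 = 190897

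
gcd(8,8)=8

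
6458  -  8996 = - 2538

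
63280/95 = 666 + 2/19 = 666.11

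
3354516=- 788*( - 4257)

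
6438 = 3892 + 2546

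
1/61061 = 1/61061 = 0.00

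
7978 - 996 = 6982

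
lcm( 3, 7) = 21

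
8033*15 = 120495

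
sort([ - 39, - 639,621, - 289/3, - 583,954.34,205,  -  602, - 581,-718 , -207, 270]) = [ - 718,  -  639, - 602  ,  -  583, - 581, - 207, - 289/3 , - 39, 205,270, 621,  954.34] 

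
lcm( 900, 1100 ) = 9900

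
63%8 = 7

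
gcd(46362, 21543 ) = 3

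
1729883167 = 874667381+855215786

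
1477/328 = 1477/328  =  4.50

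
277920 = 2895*96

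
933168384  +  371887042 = 1305055426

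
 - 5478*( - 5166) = 28299348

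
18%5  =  3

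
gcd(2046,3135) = 33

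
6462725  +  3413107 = 9875832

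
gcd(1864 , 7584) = 8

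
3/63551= 3/63551= 0.00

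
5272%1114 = 816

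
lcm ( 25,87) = 2175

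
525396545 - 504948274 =20448271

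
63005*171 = 10773855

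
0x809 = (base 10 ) 2057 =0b100000001001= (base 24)3dh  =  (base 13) c23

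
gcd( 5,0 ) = 5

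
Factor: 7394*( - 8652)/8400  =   - 380791/50  =  - 2^(  -  1)* 5^( - 2) * 103^1 * 3697^1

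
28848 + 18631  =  47479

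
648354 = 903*718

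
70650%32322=6006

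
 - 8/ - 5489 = 8/5489 = 0.00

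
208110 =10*20811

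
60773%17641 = 7850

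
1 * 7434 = 7434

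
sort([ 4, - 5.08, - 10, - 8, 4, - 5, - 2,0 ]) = [ - 10, - 8,-5.08,- 5,  -  2,0,4, 4 ] 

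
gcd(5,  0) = 5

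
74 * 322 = 23828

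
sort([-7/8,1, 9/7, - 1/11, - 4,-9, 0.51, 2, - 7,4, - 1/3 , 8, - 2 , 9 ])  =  [ - 9, - 7,  -  4 , - 2, - 7/8,-1/3,  -  1/11 , 0.51,1, 9/7,  2,4,8 , 9 ]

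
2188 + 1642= 3830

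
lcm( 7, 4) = 28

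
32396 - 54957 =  - 22561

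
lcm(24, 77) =1848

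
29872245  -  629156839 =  -599284594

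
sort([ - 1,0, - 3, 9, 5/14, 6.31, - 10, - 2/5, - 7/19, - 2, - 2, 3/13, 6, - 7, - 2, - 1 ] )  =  [ - 10, - 7 , - 3 , - 2, - 2 , - 2, - 1,- 1, - 2/5, - 7/19,0,  3/13,5/14, 6, 6.31, 9] 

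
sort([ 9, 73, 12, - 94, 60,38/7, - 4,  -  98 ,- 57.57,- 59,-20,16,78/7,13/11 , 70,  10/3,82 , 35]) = [- 98,- 94 , - 59 , -57.57, - 20,-4, 13/11,10/3, 38/7 , 9,78/7,  12, 16,35,60,70,  73,82 ]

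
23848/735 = 23848/735 = 32.45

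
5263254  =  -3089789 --8353043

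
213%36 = 33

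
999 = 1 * 999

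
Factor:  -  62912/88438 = -2^5*7^ ( - 1)*983^1*6317^( - 1) = -31456/44219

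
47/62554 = 47/62554 = 0.00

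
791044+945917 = 1736961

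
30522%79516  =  30522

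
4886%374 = 24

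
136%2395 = 136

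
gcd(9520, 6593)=1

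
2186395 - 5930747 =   -  3744352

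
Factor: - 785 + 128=-657 =- 3^2*73^1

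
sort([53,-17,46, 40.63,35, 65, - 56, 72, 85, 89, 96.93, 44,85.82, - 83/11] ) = [ - 56, - 17, - 83/11, 35,40.63,44, 46,  53, 65,72, 85, 85.82, 89 , 96.93]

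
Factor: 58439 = 58439^1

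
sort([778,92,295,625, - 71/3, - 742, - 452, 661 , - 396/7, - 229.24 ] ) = [ - 742, - 452, - 229.24, - 396/7, - 71/3,92, 295 , 625, 661,  778]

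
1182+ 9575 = 10757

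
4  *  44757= 179028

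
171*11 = 1881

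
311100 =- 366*( - 850)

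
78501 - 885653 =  - 807152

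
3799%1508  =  783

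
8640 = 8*1080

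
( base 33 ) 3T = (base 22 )5i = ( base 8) 200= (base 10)128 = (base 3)11202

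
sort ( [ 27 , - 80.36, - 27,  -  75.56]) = [ - 80.36, - 75.56, - 27,27]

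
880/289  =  880/289 = 3.04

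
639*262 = 167418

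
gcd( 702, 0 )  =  702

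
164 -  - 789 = 953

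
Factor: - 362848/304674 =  - 2^4* 3^ (- 1)*23^1*103^( - 1 ) = - 368/309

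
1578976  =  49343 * 32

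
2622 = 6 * 437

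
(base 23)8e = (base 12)146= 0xc6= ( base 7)402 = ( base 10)198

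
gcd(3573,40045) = 1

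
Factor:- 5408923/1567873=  - 13^1*47^(-1 )*33359^( - 1 )*416071^1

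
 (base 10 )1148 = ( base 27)1FE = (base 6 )5152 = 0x47C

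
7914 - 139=7775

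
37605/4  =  9401  +  1/4= 9401.25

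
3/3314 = 3/3314 = 0.00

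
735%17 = 4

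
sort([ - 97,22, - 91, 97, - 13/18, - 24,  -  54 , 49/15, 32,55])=[ - 97,-91, - 54, - 24, -13/18 , 49/15, 22,32,55,97] 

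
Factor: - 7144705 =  - 5^1*47^1 *30403^1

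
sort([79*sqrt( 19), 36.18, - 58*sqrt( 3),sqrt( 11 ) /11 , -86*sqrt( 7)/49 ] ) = [ - 58 * sqrt( 3 ), -86*sqrt(7 ) /49 , sqrt( 11)/11, 36.18,79*sqrt ( 19 )] 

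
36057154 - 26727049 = 9330105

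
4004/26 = 154 = 154.00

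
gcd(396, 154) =22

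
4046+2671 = 6717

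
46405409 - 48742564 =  - 2337155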